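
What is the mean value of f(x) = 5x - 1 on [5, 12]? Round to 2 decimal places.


Average value = 1/(b-a) * integral from a to b of f(x) dx
First compute the integral of 5x - 1:
F(x) = (5/2)x^2 - x
F(12) = 5/2 * 144 - 1 * 12 = 348
F(5) = 5/2 * 25 - 1 * 5 = 115/2
Integral = 348 - 115/2 = 581/2
Average = (581/2) / (12 - 5) = (581/2) / 7
= 83/2 = 41.50

41.50


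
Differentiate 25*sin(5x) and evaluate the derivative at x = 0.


Apply the chain rule to differentiate 25*sin(5x):
d/dx [25*sin(5x)]
= 25 * cos(5x) * d/dx(5x)
= 25 * 5 * cos(5x)
= 125 * cos(5x)
Evaluate at x = 0:
= 125 * cos(0)
= 125 * 1
= 125

125


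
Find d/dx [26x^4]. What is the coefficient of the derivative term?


We apply the power rule: d/dx [ax^n] = a*n * x^(n-1)
d/dx [26x^4]
= 26 * 4 * x^(4-1)
= 104x^3
The coefficient is 104

104


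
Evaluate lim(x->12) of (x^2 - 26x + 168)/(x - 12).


Direct substitution gives 0/0, so we factor the numerator.
Factor: (x^2 - 26x + 168) = (x - 12)(x - 14)
Cancel the common factor (x - 12):
(x^2 - 26x + 168)/(x - 12) = (x - 14)
Now substitute x = 12:
= (12) - (14) = -2

-2


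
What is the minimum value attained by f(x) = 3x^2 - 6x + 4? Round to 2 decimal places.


For a quadratic f(x) = ax^2 + bx + c with a > 0, the minimum is at the vertex.
Vertex x-coordinate: x = -b/(2a)
x = -(-6) / (2 * 3)
x = 6/6 = 1
Substitute back to find the minimum value:
f(1) = 3 * 1^2 - 6 * 1 + 4
= 3 - 6 + 4
= 1 = 1.00

1.00


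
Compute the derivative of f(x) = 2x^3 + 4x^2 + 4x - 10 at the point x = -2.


Differentiate f(x) = 2x^3 + 4x^2 + 4x - 10 term by term:
f'(x) = 6x^2 + 8x + 4
Substitute x = -2:
f'(-2) = 6 * (-2)^2 + 8 * (-2) + 4
= 24 - 16 + 4
= 12

12


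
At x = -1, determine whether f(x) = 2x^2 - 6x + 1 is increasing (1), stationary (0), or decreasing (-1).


Compute f'(x) to determine behavior:
f'(x) = 4x - 6
f'(-1) = 4 * (-1) - 6
= -4 - 6
= -10
Since f'(-1) < 0, the function is decreasing (-1)

-1


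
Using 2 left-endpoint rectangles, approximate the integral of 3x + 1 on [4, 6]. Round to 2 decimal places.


Left Riemann sum uses left endpoints of each subinterval.
Interval: [4, 6], n = 2
dx = (6 - 4) / 2 = 1
Left endpoints: [4, 5]
f values: [13, 16]
Sum = dx * (sum of f values)
= 1 * 29
= 29 = 29.00

29.00


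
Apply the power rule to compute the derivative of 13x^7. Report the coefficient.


We apply the power rule: d/dx [ax^n] = a*n * x^(n-1)
d/dx [13x^7]
= 13 * 7 * x^(7-1)
= 91x^6
The coefficient is 91

91


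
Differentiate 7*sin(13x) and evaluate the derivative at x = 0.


Apply the chain rule to differentiate 7*sin(13x):
d/dx [7*sin(13x)]
= 7 * cos(13x) * d/dx(13x)
= 7 * 13 * cos(13x)
= 91 * cos(13x)
Evaluate at x = 0:
= 91 * cos(0)
= 91 * 1
= 91

91


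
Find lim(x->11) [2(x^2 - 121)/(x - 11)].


Direct substitution gives 0/0, so we factor the numerator.
Factor: 2(x^2 - 121) = 2 * (x - 11)(x + 11)
Cancel the common factor (x - 11):
2(x^2 - 121)/(x - 11) = 2 * (x + 11)
Now substitute x = 11:
= 2 * (11 + 11) = 44

44


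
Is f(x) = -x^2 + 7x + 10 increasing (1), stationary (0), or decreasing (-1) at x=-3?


Compute f'(x) to determine behavior:
f'(x) = -2x + 7
f'(-3) = -2 * (-3) + 7
= 6 + 7
= 13
Since f'(-3) > 0, the function is increasing (1)

1


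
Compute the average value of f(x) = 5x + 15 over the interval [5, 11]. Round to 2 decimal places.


Average value = 1/(b-a) * integral from a to b of f(x) dx
First compute the integral of 5x + 15:
F(x) = (5/2)x^2 + 15x
F(11) = 5/2 * 121 + 15 * 11 = 935/2
F(5) = 5/2 * 25 + 15 * 5 = 275/2
Integral = 935/2 - 275/2 = 330
Average = 330 / (11 - 5) = 330 / 6
= 55 = 55.00

55.00


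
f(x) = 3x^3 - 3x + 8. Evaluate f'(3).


Differentiate f(x) = 3x^3 - 3x + 8 term by term:
f'(x) = 9x^2 - 3
Substitute x = 3:
f'(3) = 9 * 3^2 + 0 * 3 - 3
= 81 + 0 - 3
= 78

78


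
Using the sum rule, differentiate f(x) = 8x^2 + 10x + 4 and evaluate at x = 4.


Differentiate term by term using power and sum rules:
f(x) = 8x^2 + 10x + 4
f'(x) = 16x + 10
Substitute x = 4:
f'(4) = 16 * 4 + 10
= 64 + 10
= 74

74


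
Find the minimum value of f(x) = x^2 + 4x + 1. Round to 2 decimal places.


For a quadratic f(x) = ax^2 + bx + c with a > 0, the minimum is at the vertex.
Vertex x-coordinate: x = -b/(2a)
x = -(4) / (2 * 1)
x = -4/2 = -2
Substitute back to find the minimum value:
f(-2) = 1 * (-2)^2 + 4 * (-2) + 1
= 4 - 8 + 1
= -3 = -3.00

-3.00


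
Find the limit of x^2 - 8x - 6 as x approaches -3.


Since polynomials are continuous, we use direct substitution.
lim(x->-3) of x^2 - 8x - 6
= 1 * (-3)^2 - 8 * (-3) - 6
= 9 + 24 - 6
= 27

27


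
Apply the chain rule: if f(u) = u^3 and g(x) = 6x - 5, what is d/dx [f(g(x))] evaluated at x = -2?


Using the chain rule: (f(g(x)))' = f'(g(x)) * g'(x)
First, find g(-2):
g(-2) = 6 * (-2) - 5 = -17
Next, f'(u) = 3u^2
And g'(x) = 6
So f'(g(-2)) * g'(-2)
= 3 * (-17)^2 * 6
= 3 * 289 * 6
= 5202

5202


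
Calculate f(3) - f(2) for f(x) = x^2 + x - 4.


Net change = f(b) - f(a)
f(x) = x^2 + x - 4
Compute f(3):
f(3) = 1 * 3^2 + 1 * 3 - 4
= 9 + 3 - 4
= 8
Compute f(2):
f(2) = 1 * 2^2 + 1 * 2 - 4
= 4 + 2 - 4
= 2
Net change = 8 - 2 = 6

6


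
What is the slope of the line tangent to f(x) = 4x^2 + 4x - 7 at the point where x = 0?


The slope of the tangent line equals f'(x) at the point.
f(x) = 4x^2 + 4x - 7
f'(x) = 8x + 4
At x = 0:
f'(0) = 8 * 0 + 4
= 0 + 4
= 4

4


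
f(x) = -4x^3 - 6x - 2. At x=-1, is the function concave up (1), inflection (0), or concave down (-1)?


Concavity is determined by the sign of f''(x).
f(x) = -4x^3 - 6x - 2
f'(x) = -12x^2 - 6
f''(x) = -24x
f''(-1) = -24 * (-1) + 0
= 24 + 0
= 24
Since f''(-1) > 0, the function is concave up (1)

1


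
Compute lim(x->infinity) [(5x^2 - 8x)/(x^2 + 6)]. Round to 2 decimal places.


For limits at infinity with equal-degree polynomials,
we compare leading coefficients.
Numerator leading term: 5x^2
Denominator leading term: x^2
Divide both by x^2:
lim = (5 - 8/x) / (1 + 6/x^2)
As x -> infinity, the 1/x and 1/x^2 terms vanish:
= 5/1 = 5 = 5.00

5.00


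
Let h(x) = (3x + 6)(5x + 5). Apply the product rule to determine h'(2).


Let u(x) = 3x + 6 and v(x) = 5x + 5
u'(x) = 3
v'(x) = 5
Product rule: h'(x) = u'(x)*v(x) + u(x)*v'(x)
= 3 * (5x + 5) + (3x + 6) * 5
At x = 2:
u(2) = 3 * 2 + 6 = 12
v(2) = 5 * 2 + 5 = 15
h'(2) = 3 * 15 + 12 * 5
= 45 + 60
= 105

105


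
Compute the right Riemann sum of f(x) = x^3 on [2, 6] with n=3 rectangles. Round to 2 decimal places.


Right Riemann sum uses right endpoints of each subinterval.
Interval: [2, 6], n = 3
dx = (6 - 2) / 3 = 4/3
Right endpoints: [10/3, 14/3, 6]
f values: [1000/27, 2744/27, 216]
Sum = dx * (sum of f values)
= 4/3 * 1064/3
= 4256/9 ≈ 472.89

472.89


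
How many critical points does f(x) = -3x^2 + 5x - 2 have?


Find where f'(x) = 0:
f'(x) = -6x + 5
Set f'(x) = 0:
-6x + 5 = 0
x = -5 / (-6) = 5/6
This is a linear equation in x, so there is exactly one solution.
Number of critical points: 1

1


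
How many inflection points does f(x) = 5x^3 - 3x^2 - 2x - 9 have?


Inflection points occur where f''(x) = 0 and concavity changes.
f(x) = 5x^3 - 3x^2 - 2x - 9
f'(x) = 15x^2 - 6x - 2
f''(x) = 30x - 6
Set f''(x) = 0:
30x - 6 = 0
x = 6 / 30 = 1/5
Since f''(x) is linear (degree 1), it changes sign at this point.
Therefore there is exactly 1 inflection point.

1


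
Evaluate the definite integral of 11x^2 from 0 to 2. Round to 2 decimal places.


Find the antiderivative of 11x^2:
F(x) = 11/3 * x^3
Apply the Fundamental Theorem of Calculus:
F(2) - F(0)
= 11/3 * 2^3 - 11/3 * 0^3
= 11/3 * (8 - 0)
= 11/3 * 8
= 88/3 ≈ 29.33

29.33


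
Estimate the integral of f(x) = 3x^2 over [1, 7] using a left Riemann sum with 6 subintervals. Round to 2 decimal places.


Left Riemann sum uses left endpoints of each subinterval.
Interval: [1, 7], n = 6
dx = (7 - 1) / 6 = 1
Left endpoints: [1, 2, 3, 4, 5, 6]
f values: [3, 12, 27, 48, 75, 108]
Sum = dx * (sum of f values)
= 1 * 273
= 273 = 273.00

273.00


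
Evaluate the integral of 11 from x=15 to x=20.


The integral of a constant k over [a, b] equals k * (b - a).
integral from 15 to 20 of 11 dx
= 11 * (20 - 15)
= 11 * 5
= 55

55


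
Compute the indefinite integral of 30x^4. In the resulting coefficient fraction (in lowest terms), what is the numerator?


Apply the power rule for integration:
integral of ax^n dx = a/(n+1) * x^(n+1) + C
integral of 30x^4 dx
= 30/5 * x^5 + C
= 6 * x^5 + C
The coefficient in lowest terms is 6 = 6/1, so its numerator is 6

6


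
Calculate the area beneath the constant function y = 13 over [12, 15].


The area under a constant function y = 13 is a rectangle.
Width = 15 - 12 = 3
Height = 13
Area = width * height
= 3 * 13
= 39

39


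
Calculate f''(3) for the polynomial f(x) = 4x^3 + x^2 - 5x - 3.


First derivative:
f'(x) = 12x^2 + 2x - 5
Second derivative:
f''(x) = 24x + 2
Substitute x = 3:
f''(3) = 24 * 3 + 2
= 72 + 2
= 74

74


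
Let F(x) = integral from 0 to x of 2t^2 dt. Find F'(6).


By the Fundamental Theorem of Calculus (Part 1):
If F(x) = integral from 0 to x of f(t) dt, then F'(x) = f(x)
Here f(t) = 2t^2
So F'(x) = 2x^2
Evaluate at x = 6:
F'(6) = 2 * 6^2
= 2 * 36
= 72

72


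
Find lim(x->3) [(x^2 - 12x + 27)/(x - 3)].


Direct substitution gives 0/0, so we factor the numerator.
Factor: (x^2 - 12x + 27) = (x - 3)(x - 9)
Cancel the common factor (x - 3):
(x^2 - 12x + 27)/(x - 3) = (x - 9)
Now substitute x = 3:
= (3) - (9) = -6

-6


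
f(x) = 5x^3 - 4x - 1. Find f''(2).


First derivative:
f'(x) = 15x^2 - 4
Second derivative:
f''(x) = 30x
Substitute x = 2:
f''(2) = 30 * 2 + 0
= 60 + 0
= 60

60


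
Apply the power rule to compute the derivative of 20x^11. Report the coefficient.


We apply the power rule: d/dx [ax^n] = a*n * x^(n-1)
d/dx [20x^11]
= 20 * 11 * x^(11-1)
= 220x^10
The coefficient is 220

220


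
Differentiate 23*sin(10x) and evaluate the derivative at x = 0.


Apply the chain rule to differentiate 23*sin(10x):
d/dx [23*sin(10x)]
= 23 * cos(10x) * d/dx(10x)
= 23 * 10 * cos(10x)
= 230 * cos(10x)
Evaluate at x = 0:
= 230 * cos(0)
= 230 * 1
= 230

230


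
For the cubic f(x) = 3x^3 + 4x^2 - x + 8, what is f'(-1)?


Differentiate f(x) = 3x^3 + 4x^2 - x + 8 term by term:
f'(x) = 9x^2 + 8x - 1
Substitute x = -1:
f'(-1) = 9 * (-1)^2 + 8 * (-1) - 1
= 9 - 8 - 1
= 0

0


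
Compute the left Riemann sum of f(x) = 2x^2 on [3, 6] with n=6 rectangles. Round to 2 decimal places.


Left Riemann sum uses left endpoints of each subinterval.
Interval: [3, 6], n = 6
dx = (6 - 3) / 6 = 1/2
Left endpoints: [3, 7/2, 4, 9/2, 5, 11/2]
f values: [18, 49/2, 32, 81/2, 50, 121/2]
Sum = dx * (sum of f values)
= 1/2 * 451/2
= 451/4 = 112.75

112.75


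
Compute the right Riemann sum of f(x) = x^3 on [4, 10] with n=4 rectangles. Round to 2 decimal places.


Right Riemann sum uses right endpoints of each subinterval.
Interval: [4, 10], n = 4
dx = (10 - 4) / 4 = 3/2
Right endpoints: [11/2, 7, 17/2, 10]
f values: [1331/8, 343, 4913/8, 1000]
Sum = dx * (sum of f values)
= 3/2 * 4247/2
= 12741/4 = 3185.25

3185.25


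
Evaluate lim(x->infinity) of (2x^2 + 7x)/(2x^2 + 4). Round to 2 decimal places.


For limits at infinity with equal-degree polynomials,
we compare leading coefficients.
Numerator leading term: 2x^2
Denominator leading term: 2x^2
Divide both by x^2:
lim = (2 + 7/x) / (2 + 4/x^2)
As x -> infinity, the 1/x and 1/x^2 terms vanish:
= 2/2 = 1 = 1.00

1.00


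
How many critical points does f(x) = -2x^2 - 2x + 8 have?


Find where f'(x) = 0:
f'(x) = -4x - 2
Set f'(x) = 0:
-4x - 2 = 0
x = 2 / (-4) = -1/2
This is a linear equation in x, so there is exactly one solution.
Number of critical points: 1

1


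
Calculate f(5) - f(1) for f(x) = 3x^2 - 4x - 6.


Net change = f(b) - f(a)
f(x) = 3x^2 - 4x - 6
Compute f(5):
f(5) = 3 * 5^2 - 4 * 5 - 6
= 75 - 20 - 6
= 49
Compute f(1):
f(1) = 3 * 1^2 - 4 * 1 - 6
= 3 - 4 - 6
= -7
Net change = 49 - (-7) = 56

56


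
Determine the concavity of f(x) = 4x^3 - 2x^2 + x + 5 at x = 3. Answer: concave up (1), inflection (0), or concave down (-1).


Concavity is determined by the sign of f''(x).
f(x) = 4x^3 - 2x^2 + x + 5
f'(x) = 12x^2 - 4x + 1
f''(x) = 24x - 4
f''(3) = 24 * 3 - 4
= 72 - 4
= 68
Since f''(3) > 0, the function is concave up (1)

1


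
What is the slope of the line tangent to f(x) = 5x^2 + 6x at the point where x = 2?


The slope of the tangent line equals f'(x) at the point.
f(x) = 5x^2 + 6x
f'(x) = 10x + 6
At x = 2:
f'(2) = 10 * 2 + 6
= 20 + 6
= 26

26


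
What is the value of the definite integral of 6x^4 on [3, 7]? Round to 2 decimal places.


Find the antiderivative of 6x^4:
F(x) = 6/5 * x^5
Apply the Fundamental Theorem of Calculus:
F(7) - F(3)
= 6/5 * 7^5 - 6/5 * 3^5
= 6/5 * (16807 - 243)
= 6/5 * 16564
= 99384/5 = 19876.80

19876.80


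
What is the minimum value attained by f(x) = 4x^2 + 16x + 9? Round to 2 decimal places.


For a quadratic f(x) = ax^2 + bx + c with a > 0, the minimum is at the vertex.
Vertex x-coordinate: x = -b/(2a)
x = -(16) / (2 * 4)
x = -16/8 = -2
Substitute back to find the minimum value:
f(-2) = 4 * (-2)^2 + 16 * (-2) + 9
= 16 - 32 + 9
= -7 = -7.00

-7.00


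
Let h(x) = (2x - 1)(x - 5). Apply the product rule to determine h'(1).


Let u(x) = 2x - 1 and v(x) = x - 5
u'(x) = 2
v'(x) = 1
Product rule: h'(x) = u'(x)*v(x) + u(x)*v'(x)
= 2 * (x - 5) + (2x - 1) * 1
At x = 1:
u(1) = 2 * 1 - 1 = 1
v(1) = 1 * 1 - 5 = -4
h'(1) = 2 * (-4) + 1 * 1
= -8 + 1
= -7

-7


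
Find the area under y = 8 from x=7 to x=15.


The area under a constant function y = 8 is a rectangle.
Width = 15 - 7 = 8
Height = 8
Area = width * height
= 8 * 8
= 64

64


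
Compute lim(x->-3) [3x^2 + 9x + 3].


Since polynomials are continuous, we use direct substitution.
lim(x->-3) of 3x^2 + 9x + 3
= 3 * (-3)^2 + 9 * (-3) + 3
= 27 - 27 + 3
= 3

3


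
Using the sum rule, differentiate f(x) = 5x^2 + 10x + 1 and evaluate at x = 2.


Differentiate term by term using power and sum rules:
f(x) = 5x^2 + 10x + 1
f'(x) = 10x + 10
Substitute x = 2:
f'(2) = 10 * 2 + 10
= 20 + 10
= 30

30


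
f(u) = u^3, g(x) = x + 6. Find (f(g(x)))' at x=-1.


Using the chain rule: (f(g(x)))' = f'(g(x)) * g'(x)
First, find g(-1):
g(-1) = 1 * (-1) + 6 = 5
Next, f'(u) = 3u^2
And g'(x) = 1
So f'(g(-1)) * g'(-1)
= 3 * 5^2 * 1
= 3 * 25 * 1
= 75

75


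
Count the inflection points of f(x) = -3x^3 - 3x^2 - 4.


Inflection points occur where f''(x) = 0 and concavity changes.
f(x) = -3x^3 - 3x^2 - 4
f'(x) = -9x^2 - 6x
f''(x) = -18x - 6
Set f''(x) = 0:
-18x - 6 = 0
x = 6 / (-18) = -1/3
Since f''(x) is linear (degree 1), it changes sign at this point.
Therefore there is exactly 1 inflection point.

1


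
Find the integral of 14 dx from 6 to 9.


The integral of a constant k over [a, b] equals k * (b - a).
integral from 6 to 9 of 14 dx
= 14 * (9 - 6)
= 14 * 3
= 42

42


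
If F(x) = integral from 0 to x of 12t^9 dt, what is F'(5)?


By the Fundamental Theorem of Calculus (Part 1):
If F(x) = integral from 0 to x of f(t) dt, then F'(x) = f(x)
Here f(t) = 12t^9
So F'(x) = 12x^9
Evaluate at x = 5:
F'(5) = 12 * 5^9
= 12 * 1953125
= 23437500

23437500


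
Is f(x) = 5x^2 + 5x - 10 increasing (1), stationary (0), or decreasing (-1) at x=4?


Compute f'(x) to determine behavior:
f'(x) = 10x + 5
f'(4) = 10 * 4 + 5
= 40 + 5
= 45
Since f'(4) > 0, the function is increasing (1)

1


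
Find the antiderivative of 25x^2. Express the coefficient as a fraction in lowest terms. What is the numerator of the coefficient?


Apply the power rule for integration:
integral of ax^n dx = a/(n+1) * x^(n+1) + C
integral of 25x^2 dx
= 25/3 * x^3 + C
The coefficient in lowest terms is 25/3, and its numerator is 25

25


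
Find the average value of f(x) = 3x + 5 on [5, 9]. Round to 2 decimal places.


Average value = 1/(b-a) * integral from a to b of f(x) dx
First compute the integral of 3x + 5:
F(x) = (3/2)x^2 + 5x
F(9) = 3/2 * 81 + 5 * 9 = 333/2
F(5) = 3/2 * 25 + 5 * 5 = 125/2
Integral = 333/2 - 125/2 = 104
Average = 104 / (9 - 5) = 104 / 4
= 26 = 26.00

26.00


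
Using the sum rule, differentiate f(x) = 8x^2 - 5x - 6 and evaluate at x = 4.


Differentiate term by term using power and sum rules:
f(x) = 8x^2 - 5x - 6
f'(x) = 16x - 5
Substitute x = 4:
f'(4) = 16 * 4 - 5
= 64 - 5
= 59

59


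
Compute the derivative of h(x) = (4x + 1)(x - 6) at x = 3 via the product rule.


Let u(x) = 4x + 1 and v(x) = x - 6
u'(x) = 4
v'(x) = 1
Product rule: h'(x) = u'(x)*v(x) + u(x)*v'(x)
= 4 * (x - 6) + (4x + 1) * 1
At x = 3:
u(3) = 4 * 3 + 1 = 13
v(3) = 1 * 3 - 6 = -3
h'(3) = 4 * (-3) + 13 * 1
= -12 + 13
= 1

1


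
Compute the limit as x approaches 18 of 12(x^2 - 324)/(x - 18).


Direct substitution gives 0/0, so we factor the numerator.
Factor: 12(x^2 - 324) = 12 * (x - 18)(x + 18)
Cancel the common factor (x - 18):
12(x^2 - 324)/(x - 18) = 12 * (x + 18)
Now substitute x = 18:
= 12 * (18 + 18) = 432

432


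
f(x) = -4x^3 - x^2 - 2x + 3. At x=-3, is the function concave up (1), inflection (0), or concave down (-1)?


Concavity is determined by the sign of f''(x).
f(x) = -4x^3 - x^2 - 2x + 3
f'(x) = -12x^2 - 2x - 2
f''(x) = -24x - 2
f''(-3) = -24 * (-3) - 2
= 72 - 2
= 70
Since f''(-3) > 0, the function is concave up (1)

1


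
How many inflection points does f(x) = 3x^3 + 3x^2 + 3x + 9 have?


Inflection points occur where f''(x) = 0 and concavity changes.
f(x) = 3x^3 + 3x^2 + 3x + 9
f'(x) = 9x^2 + 6x + 3
f''(x) = 18x + 6
Set f''(x) = 0:
18x + 6 = 0
x = -6 / 18 = -1/3
Since f''(x) is linear (degree 1), it changes sign at this point.
Therefore there is exactly 1 inflection point.

1


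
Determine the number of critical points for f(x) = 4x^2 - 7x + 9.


Find where f'(x) = 0:
f'(x) = 8x - 7
Set f'(x) = 0:
8x - 7 = 0
x = 7 / 8 = 7/8
This is a linear equation in x, so there is exactly one solution.
Number of critical points: 1

1


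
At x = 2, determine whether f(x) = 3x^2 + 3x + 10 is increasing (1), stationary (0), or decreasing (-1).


Compute f'(x) to determine behavior:
f'(x) = 6x + 3
f'(2) = 6 * 2 + 3
= 12 + 3
= 15
Since f'(2) > 0, the function is increasing (1)

1


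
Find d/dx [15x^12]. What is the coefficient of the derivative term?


We apply the power rule: d/dx [ax^n] = a*n * x^(n-1)
d/dx [15x^12]
= 15 * 12 * x^(12-1)
= 180x^11
The coefficient is 180

180


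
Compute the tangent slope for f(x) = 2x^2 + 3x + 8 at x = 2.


The slope of the tangent line equals f'(x) at the point.
f(x) = 2x^2 + 3x + 8
f'(x) = 4x + 3
At x = 2:
f'(2) = 4 * 2 + 3
= 8 + 3
= 11

11


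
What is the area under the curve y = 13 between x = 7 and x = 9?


The area under a constant function y = 13 is a rectangle.
Width = 9 - 7 = 2
Height = 13
Area = width * height
= 2 * 13
= 26

26


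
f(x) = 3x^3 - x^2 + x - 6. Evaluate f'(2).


Differentiate f(x) = 3x^3 - x^2 + x - 6 term by term:
f'(x) = 9x^2 - 2x + 1
Substitute x = 2:
f'(2) = 9 * 2^2 - 2 * 2 + 1
= 36 - 4 + 1
= 33

33


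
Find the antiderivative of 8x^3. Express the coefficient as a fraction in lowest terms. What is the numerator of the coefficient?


Apply the power rule for integration:
integral of ax^n dx = a/(n+1) * x^(n+1) + C
integral of 8x^3 dx
= 8/4 * x^4 + C
= 2 * x^4 + C
The coefficient in lowest terms is 2 = 2/1, so its numerator is 2

2


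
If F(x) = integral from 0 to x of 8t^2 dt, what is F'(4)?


By the Fundamental Theorem of Calculus (Part 1):
If F(x) = integral from 0 to x of f(t) dt, then F'(x) = f(x)
Here f(t) = 8t^2
So F'(x) = 8x^2
Evaluate at x = 4:
F'(4) = 8 * 4^2
= 8 * 16
= 128

128


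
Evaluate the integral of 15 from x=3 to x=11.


The integral of a constant k over [a, b] equals k * (b - a).
integral from 3 to 11 of 15 dx
= 15 * (11 - 3)
= 15 * 8
= 120

120


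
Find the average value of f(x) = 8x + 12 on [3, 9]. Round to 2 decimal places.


Average value = 1/(b-a) * integral from a to b of f(x) dx
First compute the integral of 8x + 12:
F(x) = 4x^2 + 12x
F(9) = 4 * 81 + 12 * 9 = 432
F(3) = 4 * 9 + 12 * 3 = 72
Integral = 432 - 72 = 360
Average = 360 / (9 - 3) = 360 / 6
= 60 = 60.00

60.00


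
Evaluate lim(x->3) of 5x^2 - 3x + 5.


Since polynomials are continuous, we use direct substitution.
lim(x->3) of 5x^2 - 3x + 5
= 5 * 3^2 - 3 * 3 + 5
= 45 - 9 + 5
= 41

41


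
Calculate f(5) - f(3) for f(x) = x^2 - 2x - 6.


Net change = f(b) - f(a)
f(x) = x^2 - 2x - 6
Compute f(5):
f(5) = 1 * 5^2 - 2 * 5 - 6
= 25 - 10 - 6
= 9
Compute f(3):
f(3) = 1 * 3^2 - 2 * 3 - 6
= 9 - 6 - 6
= -3
Net change = 9 - (-3) = 12

12


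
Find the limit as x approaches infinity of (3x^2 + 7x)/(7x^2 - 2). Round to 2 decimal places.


For limits at infinity with equal-degree polynomials,
we compare leading coefficients.
Numerator leading term: 3x^2
Denominator leading term: 7x^2
Divide both by x^2:
lim = (3 + 7/x) / (7 - 2/x^2)
As x -> infinity, the 1/x and 1/x^2 terms vanish:
= 3/7 ≈ 0.43

0.43


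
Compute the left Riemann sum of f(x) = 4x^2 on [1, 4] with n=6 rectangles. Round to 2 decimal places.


Left Riemann sum uses left endpoints of each subinterval.
Interval: [1, 4], n = 6
dx = (4 - 1) / 6 = 1/2
Left endpoints: [1, 3/2, 2, 5/2, 3, 7/2]
f values: [4, 9, 16, 25, 36, 49]
Sum = dx * (sum of f values)
= 1/2 * 139
= 139/2 = 69.50

69.50


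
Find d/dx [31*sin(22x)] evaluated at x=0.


Apply the chain rule to differentiate 31*sin(22x):
d/dx [31*sin(22x)]
= 31 * cos(22x) * d/dx(22x)
= 31 * 22 * cos(22x)
= 682 * cos(22x)
Evaluate at x = 0:
= 682 * cos(0)
= 682 * 1
= 682

682


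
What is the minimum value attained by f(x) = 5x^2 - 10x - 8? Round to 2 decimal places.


For a quadratic f(x) = ax^2 + bx + c with a > 0, the minimum is at the vertex.
Vertex x-coordinate: x = -b/(2a)
x = -(-10) / (2 * 5)
x = 10/10 = 1
Substitute back to find the minimum value:
f(1) = 5 * 1^2 - 10 * 1 - 8
= 5 - 10 - 8
= -13 = -13.00

-13.00


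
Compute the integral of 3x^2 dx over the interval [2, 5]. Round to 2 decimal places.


Find the antiderivative of 3x^2:
F(x) = 3/3 * x^3
Apply the Fundamental Theorem of Calculus:
F(5) - F(2)
= 3/3 * 5^3 - 3/3 * 2^3
= 3/3 * (125 - 8)
= 3/3 * 117
= 117 = 117.00

117.00


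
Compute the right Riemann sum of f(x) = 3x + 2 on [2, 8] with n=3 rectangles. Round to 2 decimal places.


Right Riemann sum uses right endpoints of each subinterval.
Interval: [2, 8], n = 3
dx = (8 - 2) / 3 = 2
Right endpoints: [4, 6, 8]
f values: [14, 20, 26]
Sum = dx * (sum of f values)
= 2 * 60
= 120 = 120.00

120.00


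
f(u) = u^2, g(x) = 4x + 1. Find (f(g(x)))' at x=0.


Using the chain rule: (f(g(x)))' = f'(g(x)) * g'(x)
First, find g(0):
g(0) = 4 * 0 + 1 = 1
Next, f'(u) = 2u
And g'(x) = 4
So f'(g(0)) * g'(0)
= 2 * 1 * 4
= 8

8


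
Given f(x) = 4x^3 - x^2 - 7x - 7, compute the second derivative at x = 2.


First derivative:
f'(x) = 12x^2 - 2x - 7
Second derivative:
f''(x) = 24x - 2
Substitute x = 2:
f''(2) = 24 * 2 - 2
= 48 - 2
= 46

46


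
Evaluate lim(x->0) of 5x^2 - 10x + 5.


Since polynomials are continuous, we use direct substitution.
lim(x->0) of 5x^2 - 10x + 5
= 5 * 0^2 - 10 * 0 + 5
= 0 + 0 + 5
= 5

5


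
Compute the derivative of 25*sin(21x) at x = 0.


Apply the chain rule to differentiate 25*sin(21x):
d/dx [25*sin(21x)]
= 25 * cos(21x) * d/dx(21x)
= 25 * 21 * cos(21x)
= 525 * cos(21x)
Evaluate at x = 0:
= 525 * cos(0)
= 525 * 1
= 525

525


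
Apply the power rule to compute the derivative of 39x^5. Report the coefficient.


We apply the power rule: d/dx [ax^n] = a*n * x^(n-1)
d/dx [39x^5]
= 39 * 5 * x^(5-1)
= 195x^4
The coefficient is 195

195


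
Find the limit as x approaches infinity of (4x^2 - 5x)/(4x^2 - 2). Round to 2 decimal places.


For limits at infinity with equal-degree polynomials,
we compare leading coefficients.
Numerator leading term: 4x^2
Denominator leading term: 4x^2
Divide both by x^2:
lim = (4 - 5/x) / (4 - 2/x^2)
As x -> infinity, the 1/x and 1/x^2 terms vanish:
= 4/4 = 1 = 1.00

1.00


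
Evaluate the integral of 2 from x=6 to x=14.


The integral of a constant k over [a, b] equals k * (b - a).
integral from 6 to 14 of 2 dx
= 2 * (14 - 6)
= 2 * 8
= 16

16


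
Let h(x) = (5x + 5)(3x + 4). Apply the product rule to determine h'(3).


Let u(x) = 5x + 5 and v(x) = 3x + 4
u'(x) = 5
v'(x) = 3
Product rule: h'(x) = u'(x)*v(x) + u(x)*v'(x)
= 5 * (3x + 4) + (5x + 5) * 3
At x = 3:
u(3) = 5 * 3 + 5 = 20
v(3) = 3 * 3 + 4 = 13
h'(3) = 5 * 13 + 20 * 3
= 65 + 60
= 125

125


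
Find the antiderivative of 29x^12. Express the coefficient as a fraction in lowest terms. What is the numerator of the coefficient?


Apply the power rule for integration:
integral of ax^n dx = a/(n+1) * x^(n+1) + C
integral of 29x^12 dx
= 29/13 * x^13 + C
The coefficient in lowest terms is 29/13, and its numerator is 29

29


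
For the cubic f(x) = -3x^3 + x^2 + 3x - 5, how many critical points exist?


Find where f'(x) = 0:
f(x) = -3x^3 + x^2 + 3x - 5
f'(x) = -9x^2 + 2x + 3
This is a quadratic in x. Use the discriminant to count real roots.
Discriminant = (2)^2 - 4 * (-9) * 3
= 4 - (-108)
= 112
Since discriminant > 0, f'(x) = 0 has 2 real solutions.
Number of critical points: 2

2


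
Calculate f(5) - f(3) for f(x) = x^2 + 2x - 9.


Net change = f(b) - f(a)
f(x) = x^2 + 2x - 9
Compute f(5):
f(5) = 1 * 5^2 + 2 * 5 - 9
= 25 + 10 - 9
= 26
Compute f(3):
f(3) = 1 * 3^2 + 2 * 3 - 9
= 9 + 6 - 9
= 6
Net change = 26 - 6 = 20

20


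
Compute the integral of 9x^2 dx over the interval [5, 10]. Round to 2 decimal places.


Find the antiderivative of 9x^2:
F(x) = 9/3 * x^3
Apply the Fundamental Theorem of Calculus:
F(10) - F(5)
= 9/3 * 10^3 - 9/3 * 5^3
= 9/3 * (1000 - 125)
= 9/3 * 875
= 2625 = 2625.00

2625.00


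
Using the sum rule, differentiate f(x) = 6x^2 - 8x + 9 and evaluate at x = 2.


Differentiate term by term using power and sum rules:
f(x) = 6x^2 - 8x + 9
f'(x) = 12x - 8
Substitute x = 2:
f'(2) = 12 * 2 - 8
= 24 - 8
= 16

16


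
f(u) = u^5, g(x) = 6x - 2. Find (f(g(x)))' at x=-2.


Using the chain rule: (f(g(x)))' = f'(g(x)) * g'(x)
First, find g(-2):
g(-2) = 6 * (-2) - 2 = -14
Next, f'(u) = 5u^4
And g'(x) = 6
So f'(g(-2)) * g'(-2)
= 5 * (-14)^4 * 6
= 5 * 38416 * 6
= 1152480

1152480


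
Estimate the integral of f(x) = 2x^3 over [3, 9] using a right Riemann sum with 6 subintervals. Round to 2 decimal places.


Right Riemann sum uses right endpoints of each subinterval.
Interval: [3, 9], n = 6
dx = (9 - 3) / 6 = 1
Right endpoints: [4, 5, 6, 7, 8, 9]
f values: [128, 250, 432, 686, 1024, 1458]
Sum = dx * (sum of f values)
= 1 * 3978
= 3978 = 3978.00

3978.00


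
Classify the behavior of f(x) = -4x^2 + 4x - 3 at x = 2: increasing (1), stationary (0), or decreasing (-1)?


Compute f'(x) to determine behavior:
f'(x) = -8x + 4
f'(2) = -8 * 2 + 4
= -16 + 4
= -12
Since f'(2) < 0, the function is decreasing (-1)

-1


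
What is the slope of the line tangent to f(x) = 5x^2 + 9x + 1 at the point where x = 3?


The slope of the tangent line equals f'(x) at the point.
f(x) = 5x^2 + 9x + 1
f'(x) = 10x + 9
At x = 3:
f'(3) = 10 * 3 + 9
= 30 + 9
= 39

39


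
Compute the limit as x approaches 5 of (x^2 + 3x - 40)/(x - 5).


Direct substitution gives 0/0, so we factor the numerator.
Factor: (x^2 + 3x - 40) = (x - 5)(x + 8)
Cancel the common factor (x - 5):
(x^2 + 3x - 40)/(x - 5) = (x + 8)
Now substitute x = 5:
= (5) - (-8) = 13

13


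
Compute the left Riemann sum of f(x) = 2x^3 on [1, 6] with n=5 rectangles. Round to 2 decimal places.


Left Riemann sum uses left endpoints of each subinterval.
Interval: [1, 6], n = 5
dx = (6 - 1) / 5 = 1
Left endpoints: [1, 2, 3, 4, 5]
f values: [2, 16, 54, 128, 250]
Sum = dx * (sum of f values)
= 1 * 450
= 450 = 450.00

450.00


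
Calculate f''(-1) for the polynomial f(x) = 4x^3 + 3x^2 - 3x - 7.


First derivative:
f'(x) = 12x^2 + 6x - 3
Second derivative:
f''(x) = 24x + 6
Substitute x = -1:
f''(-1) = 24 * (-1) + 6
= -24 + 6
= -18

-18


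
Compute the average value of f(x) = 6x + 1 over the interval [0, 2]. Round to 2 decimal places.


Average value = 1/(b-a) * integral from a to b of f(x) dx
First compute the integral of 6x + 1:
F(x) = 3x^2 + x
F(2) = 3 * 4 + 1 * 2 = 14
F(0) = 3 * 0 + 1 * 0 = 0
Integral = 14 - 0 = 14
Average = 14 / (2 - 0) = 14 / 2
= 7 = 7.00

7.00


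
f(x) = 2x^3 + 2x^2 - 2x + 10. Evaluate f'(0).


Differentiate f(x) = 2x^3 + 2x^2 - 2x + 10 term by term:
f'(x) = 6x^2 + 4x - 2
Substitute x = 0:
f'(0) = 6 * 0^2 + 4 * 0 - 2
= 0 + 0 - 2
= -2

-2


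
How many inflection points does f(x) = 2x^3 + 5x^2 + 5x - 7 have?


Inflection points occur where f''(x) = 0 and concavity changes.
f(x) = 2x^3 + 5x^2 + 5x - 7
f'(x) = 6x^2 + 10x + 5
f''(x) = 12x + 10
Set f''(x) = 0:
12x + 10 = 0
x = -10 / 12 = -5/6
Since f''(x) is linear (degree 1), it changes sign at this point.
Therefore there is exactly 1 inflection point.

1


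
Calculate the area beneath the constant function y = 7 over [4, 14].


The area under a constant function y = 7 is a rectangle.
Width = 14 - 4 = 10
Height = 7
Area = width * height
= 10 * 7
= 70

70


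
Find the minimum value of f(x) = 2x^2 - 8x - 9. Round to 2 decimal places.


For a quadratic f(x) = ax^2 + bx + c with a > 0, the minimum is at the vertex.
Vertex x-coordinate: x = -b/(2a)
x = -(-8) / (2 * 2)
x = 8/4 = 2
Substitute back to find the minimum value:
f(2) = 2 * 2^2 - 8 * 2 - 9
= 8 - 16 - 9
= -17 = -17.00

-17.00


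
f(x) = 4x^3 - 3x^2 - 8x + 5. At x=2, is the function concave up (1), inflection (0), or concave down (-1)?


Concavity is determined by the sign of f''(x).
f(x) = 4x^3 - 3x^2 - 8x + 5
f'(x) = 12x^2 - 6x - 8
f''(x) = 24x - 6
f''(2) = 24 * 2 - 6
= 48 - 6
= 42
Since f''(2) > 0, the function is concave up (1)

1


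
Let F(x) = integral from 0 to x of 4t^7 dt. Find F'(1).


By the Fundamental Theorem of Calculus (Part 1):
If F(x) = integral from 0 to x of f(t) dt, then F'(x) = f(x)
Here f(t) = 4t^7
So F'(x) = 4x^7
Evaluate at x = 1:
F'(1) = 4 * 1^7
= 4 * 1
= 4

4


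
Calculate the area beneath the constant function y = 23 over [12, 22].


The area under a constant function y = 23 is a rectangle.
Width = 22 - 12 = 10
Height = 23
Area = width * height
= 10 * 23
= 230

230


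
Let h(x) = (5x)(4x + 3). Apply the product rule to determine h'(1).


Let u(x) = 5x and v(x) = 4x + 3
u'(x) = 5
v'(x) = 4
Product rule: h'(x) = u'(x)*v(x) + u(x)*v'(x)
= 5 * (4x + 3) + (5x) * 4
At x = 1:
u(1) = 5 * 1 + 0 = 5
v(1) = 4 * 1 + 3 = 7
h'(1) = 5 * 7 + 5 * 4
= 35 + 20
= 55

55


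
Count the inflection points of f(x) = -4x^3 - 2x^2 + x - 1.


Inflection points occur where f''(x) = 0 and concavity changes.
f(x) = -4x^3 - 2x^2 + x - 1
f'(x) = -12x^2 - 4x + 1
f''(x) = -24x - 4
Set f''(x) = 0:
-24x - 4 = 0
x = 4 / (-24) = -1/6
Since f''(x) is linear (degree 1), it changes sign at this point.
Therefore there is exactly 1 inflection point.

1


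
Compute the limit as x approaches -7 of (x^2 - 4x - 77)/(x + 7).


Direct substitution gives 0/0, so we factor the numerator.
Factor: (x^2 - 4x - 77) = (x + 7)(x - 11)
Cancel the common factor (x + 7):
(x^2 - 4x - 77)/(x + 7) = (x - 11)
Now substitute x = -7:
= (-7) - (11) = -18

-18


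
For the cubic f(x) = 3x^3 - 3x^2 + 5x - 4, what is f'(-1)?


Differentiate f(x) = 3x^3 - 3x^2 + 5x - 4 term by term:
f'(x) = 9x^2 - 6x + 5
Substitute x = -1:
f'(-1) = 9 * (-1)^2 - 6 * (-1) + 5
= 9 + 6 + 5
= 20

20


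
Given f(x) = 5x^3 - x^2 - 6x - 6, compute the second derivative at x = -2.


First derivative:
f'(x) = 15x^2 - 2x - 6
Second derivative:
f''(x) = 30x - 2
Substitute x = -2:
f''(-2) = 30 * (-2) - 2
= -60 - 2
= -62

-62


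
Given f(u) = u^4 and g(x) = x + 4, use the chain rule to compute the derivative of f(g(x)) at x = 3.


Using the chain rule: (f(g(x)))' = f'(g(x)) * g'(x)
First, find g(3):
g(3) = 1 * 3 + 4 = 7
Next, f'(u) = 4u^3
And g'(x) = 1
So f'(g(3)) * g'(3)
= 4 * 7^3 * 1
= 4 * 343 * 1
= 1372

1372


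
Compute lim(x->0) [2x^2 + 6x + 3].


Since polynomials are continuous, we use direct substitution.
lim(x->0) of 2x^2 + 6x + 3
= 2 * 0^2 + 6 * 0 + 3
= 0 + 0 + 3
= 3

3


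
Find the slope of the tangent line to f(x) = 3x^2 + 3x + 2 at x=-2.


The slope of the tangent line equals f'(x) at the point.
f(x) = 3x^2 + 3x + 2
f'(x) = 6x + 3
At x = -2:
f'(-2) = 6 * (-2) + 3
= -12 + 3
= -9

-9


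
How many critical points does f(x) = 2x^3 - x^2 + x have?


Find where f'(x) = 0:
f(x) = 2x^3 - x^2 + x
f'(x) = 6x^2 - 2x + 1
This is a quadratic in x. Use the discriminant to count real roots.
Discriminant = (-2)^2 - 4 * 6 * 1
= 4 - 24
= -20
Since discriminant < 0, f'(x) = 0 has no real solutions.
Number of critical points: 0

0


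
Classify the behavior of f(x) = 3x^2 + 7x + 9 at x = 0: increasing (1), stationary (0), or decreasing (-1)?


Compute f'(x) to determine behavior:
f'(x) = 6x + 7
f'(0) = 6 * 0 + 7
= 0 + 7
= 7
Since f'(0) > 0, the function is increasing (1)

1


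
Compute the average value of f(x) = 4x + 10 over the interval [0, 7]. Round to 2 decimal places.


Average value = 1/(b-a) * integral from a to b of f(x) dx
First compute the integral of 4x + 10:
F(x) = 2x^2 + 10x
F(7) = 2 * 49 + 10 * 7 = 168
F(0) = 2 * 0 + 10 * 0 = 0
Integral = 168 - 0 = 168
Average = 168 / (7 - 0) = 168 / 7
= 24 = 24.00

24.00


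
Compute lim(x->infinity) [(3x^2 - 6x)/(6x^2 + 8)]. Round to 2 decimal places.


For limits at infinity with equal-degree polynomials,
we compare leading coefficients.
Numerator leading term: 3x^2
Denominator leading term: 6x^2
Divide both by x^2:
lim = (3 - 6/x) / (6 + 8/x^2)
As x -> infinity, the 1/x and 1/x^2 terms vanish:
= 3/6 = 1/2 = 0.50

0.50


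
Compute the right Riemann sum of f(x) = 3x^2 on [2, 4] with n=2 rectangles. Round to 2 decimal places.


Right Riemann sum uses right endpoints of each subinterval.
Interval: [2, 4], n = 2
dx = (4 - 2) / 2 = 1
Right endpoints: [3, 4]
f values: [27, 48]
Sum = dx * (sum of f values)
= 1 * 75
= 75 = 75.00

75.00


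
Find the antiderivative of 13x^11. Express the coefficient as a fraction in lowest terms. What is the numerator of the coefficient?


Apply the power rule for integration:
integral of ax^n dx = a/(n+1) * x^(n+1) + C
integral of 13x^11 dx
= 13/12 * x^12 + C
The coefficient in lowest terms is 13/12, and its numerator is 13

13


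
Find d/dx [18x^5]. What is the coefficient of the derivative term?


We apply the power rule: d/dx [ax^n] = a*n * x^(n-1)
d/dx [18x^5]
= 18 * 5 * x^(5-1)
= 90x^4
The coefficient is 90

90


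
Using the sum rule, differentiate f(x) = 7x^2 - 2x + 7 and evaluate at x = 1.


Differentiate term by term using power and sum rules:
f(x) = 7x^2 - 2x + 7
f'(x) = 14x - 2
Substitute x = 1:
f'(1) = 14 * 1 - 2
= 14 - 2
= 12

12


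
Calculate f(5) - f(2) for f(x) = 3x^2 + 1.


Net change = f(b) - f(a)
f(x) = 3x^2 + 1
Compute f(5):
f(5) = 3 * 5^2 + 0 * 5 + 1
= 75 + 0 + 1
= 76
Compute f(2):
f(2) = 3 * 2^2 + 0 * 2 + 1
= 12 + 0 + 1
= 13
Net change = 76 - 13 = 63

63


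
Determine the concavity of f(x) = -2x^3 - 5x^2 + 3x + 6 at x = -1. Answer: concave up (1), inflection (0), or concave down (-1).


Concavity is determined by the sign of f''(x).
f(x) = -2x^3 - 5x^2 + 3x + 6
f'(x) = -6x^2 - 10x + 3
f''(x) = -12x - 10
f''(-1) = -12 * (-1) - 10
= 12 - 10
= 2
Since f''(-1) > 0, the function is concave up (1)

1


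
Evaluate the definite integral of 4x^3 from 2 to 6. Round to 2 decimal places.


Find the antiderivative of 4x^3:
F(x) = 4/4 * x^4
Apply the Fundamental Theorem of Calculus:
F(6) - F(2)
= 4/4 * 6^4 - 4/4 * 2^4
= 4/4 * (1296 - 16)
= 4/4 * 1280
= 1280 = 1280.00

1280.00


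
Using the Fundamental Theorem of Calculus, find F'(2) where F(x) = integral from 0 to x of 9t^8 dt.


By the Fundamental Theorem of Calculus (Part 1):
If F(x) = integral from 0 to x of f(t) dt, then F'(x) = f(x)
Here f(t) = 9t^8
So F'(x) = 9x^8
Evaluate at x = 2:
F'(2) = 9 * 2^8
= 9 * 256
= 2304

2304


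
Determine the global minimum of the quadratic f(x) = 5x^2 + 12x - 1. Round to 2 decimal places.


For a quadratic f(x) = ax^2 + bx + c with a > 0, the minimum is at the vertex.
Vertex x-coordinate: x = -b/(2a)
x = -(12) / (2 * 5)
x = -12/10 = -6/5
Substitute back to find the minimum value:
f(-6/5) = 5 * (-6/5)^2 + 12 * (-6/5) - 1
= 36/5 - 72/5 - 1
= -41/5 = -8.20

-8.20


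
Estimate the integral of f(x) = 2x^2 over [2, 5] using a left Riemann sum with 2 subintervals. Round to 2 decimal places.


Left Riemann sum uses left endpoints of each subinterval.
Interval: [2, 5], n = 2
dx = (5 - 2) / 2 = 3/2
Left endpoints: [2, 7/2]
f values: [8, 49/2]
Sum = dx * (sum of f values)
= 3/2 * 65/2
= 195/4 = 48.75

48.75


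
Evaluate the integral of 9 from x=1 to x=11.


The integral of a constant k over [a, b] equals k * (b - a).
integral from 1 to 11 of 9 dx
= 9 * (11 - 1)
= 9 * 10
= 90

90


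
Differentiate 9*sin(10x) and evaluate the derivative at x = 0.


Apply the chain rule to differentiate 9*sin(10x):
d/dx [9*sin(10x)]
= 9 * cos(10x) * d/dx(10x)
= 9 * 10 * cos(10x)
= 90 * cos(10x)
Evaluate at x = 0:
= 90 * cos(0)
= 90 * 1
= 90

90


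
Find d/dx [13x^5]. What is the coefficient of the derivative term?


We apply the power rule: d/dx [ax^n] = a*n * x^(n-1)
d/dx [13x^5]
= 13 * 5 * x^(5-1)
= 65x^4
The coefficient is 65

65


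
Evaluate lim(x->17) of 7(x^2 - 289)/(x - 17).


Direct substitution gives 0/0, so we factor the numerator.
Factor: 7(x^2 - 289) = 7 * (x - 17)(x + 17)
Cancel the common factor (x - 17):
7(x^2 - 289)/(x - 17) = 7 * (x + 17)
Now substitute x = 17:
= 7 * (17 + 17) = 238

238


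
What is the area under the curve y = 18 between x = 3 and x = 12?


The area under a constant function y = 18 is a rectangle.
Width = 12 - 3 = 9
Height = 18
Area = width * height
= 9 * 18
= 162

162


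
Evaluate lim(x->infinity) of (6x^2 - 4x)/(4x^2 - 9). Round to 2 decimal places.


For limits at infinity with equal-degree polynomials,
we compare leading coefficients.
Numerator leading term: 6x^2
Denominator leading term: 4x^2
Divide both by x^2:
lim = (6 - 4/x) / (4 - 9/x^2)
As x -> infinity, the 1/x and 1/x^2 terms vanish:
= 6/4 = 3/2 = 1.50

1.50


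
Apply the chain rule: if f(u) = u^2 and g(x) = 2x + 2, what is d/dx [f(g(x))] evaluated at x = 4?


Using the chain rule: (f(g(x)))' = f'(g(x)) * g'(x)
First, find g(4):
g(4) = 2 * 4 + 2 = 10
Next, f'(u) = 2u
And g'(x) = 2
So f'(g(4)) * g'(4)
= 2 * 10 * 2
= 40

40


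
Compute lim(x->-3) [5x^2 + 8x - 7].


Since polynomials are continuous, we use direct substitution.
lim(x->-3) of 5x^2 + 8x - 7
= 5 * (-3)^2 + 8 * (-3) - 7
= 45 - 24 - 7
= 14

14


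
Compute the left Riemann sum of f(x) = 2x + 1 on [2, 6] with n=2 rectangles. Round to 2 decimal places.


Left Riemann sum uses left endpoints of each subinterval.
Interval: [2, 6], n = 2
dx = (6 - 2) / 2 = 2
Left endpoints: [2, 4]
f values: [5, 9]
Sum = dx * (sum of f values)
= 2 * 14
= 28 = 28.00

28.00


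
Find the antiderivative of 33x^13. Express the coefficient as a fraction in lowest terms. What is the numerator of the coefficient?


Apply the power rule for integration:
integral of ax^n dx = a/(n+1) * x^(n+1) + C
integral of 33x^13 dx
= 33/14 * x^14 + C
The coefficient in lowest terms is 33/14, and its numerator is 33

33


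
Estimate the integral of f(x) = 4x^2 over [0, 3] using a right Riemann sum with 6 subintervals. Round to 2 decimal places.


Right Riemann sum uses right endpoints of each subinterval.
Interval: [0, 3], n = 6
dx = (3 - 0) / 6 = 1/2
Right endpoints: [1/2, 1, 3/2, 2, 5/2, 3]
f values: [1, 4, 9, 16, 25, 36]
Sum = dx * (sum of f values)
= 1/2 * 91
= 91/2 = 45.50

45.50


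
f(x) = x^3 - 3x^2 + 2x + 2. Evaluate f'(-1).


Differentiate f(x) = x^3 - 3x^2 + 2x + 2 term by term:
f'(x) = 3x^2 - 6x + 2
Substitute x = -1:
f'(-1) = 3 * (-1)^2 - 6 * (-1) + 2
= 3 + 6 + 2
= 11

11
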